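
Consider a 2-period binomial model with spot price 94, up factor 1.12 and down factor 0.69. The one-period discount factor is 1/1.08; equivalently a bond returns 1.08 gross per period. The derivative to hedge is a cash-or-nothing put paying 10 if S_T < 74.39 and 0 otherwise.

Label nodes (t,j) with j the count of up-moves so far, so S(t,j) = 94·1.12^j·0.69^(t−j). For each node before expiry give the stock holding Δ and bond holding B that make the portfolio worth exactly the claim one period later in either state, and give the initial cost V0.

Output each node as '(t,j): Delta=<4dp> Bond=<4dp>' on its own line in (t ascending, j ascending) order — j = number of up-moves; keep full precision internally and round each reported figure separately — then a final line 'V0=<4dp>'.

Since d<R<u, set p* = (R−d)/(u−d) = 0.9070; price each node as the discounted p*-expectation of its children.
Payoff layer (t=2): V(2,0)=10.0000, V(2,1)=10.0000, V(2,2)=0.0000
Node (1,0) S=64.8600: V=(p*·10.0000+(1−p*)·10.0000)/1.08=9.2593; Δ=(10.0000−10.0000)/(72.6432−44.7534)=0.0000; B=V−Δ·S=9.2593
Node (1,1) S=105.2800: V=(p*·0.0000+(1−p*)·10.0000)/1.08=0.8613; Δ=(0.0000−10.0000)/(117.9136−72.6432)=-0.2209; B=V−Δ·S=24.1171
Node (0,0) S=94.0000: V=(p*·0.8613+(1−p*)·9.2593)/1.08=1.5209; Δ=(0.8613−9.2593)/(105.2800−64.8600)=-0.2078; B=V−Δ·S=21.0509
The time-0 hedge costs 1.5209, which is the no-arbitrage price.

(0,0): Delta=-0.2078 Bond=21.0509
(1,0): Delta=0.0000 Bond=9.2593
(1,1): Delta=-0.2209 Bond=24.1171
V0=1.5209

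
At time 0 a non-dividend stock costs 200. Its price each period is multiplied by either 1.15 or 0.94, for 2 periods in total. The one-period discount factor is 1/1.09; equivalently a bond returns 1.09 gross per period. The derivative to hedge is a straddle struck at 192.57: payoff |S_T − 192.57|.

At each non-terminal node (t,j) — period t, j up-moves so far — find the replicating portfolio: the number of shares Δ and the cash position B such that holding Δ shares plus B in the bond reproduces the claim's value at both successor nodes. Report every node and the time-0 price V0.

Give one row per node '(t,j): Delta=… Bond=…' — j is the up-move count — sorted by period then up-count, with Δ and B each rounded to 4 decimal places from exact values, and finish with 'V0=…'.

(0,0): Delta=0.8022 Bond=-120.3361
(1,0): Delta=0.1971 Bond=-17.4080
(1,1): Delta=1.0000 Bond=-176.6697
V0=40.0957

The replicating-portfolio and risk-neutral prices coincide; use p* = (1.09−0.94)/(1.15−0.94) = 0.7143 for the latter.
Terminal values V(2,·): V(2,0)=15.8500, V(2,1)=23.6300, V(2,2)=71.9300
(1,0): S=188.0000. Δ = (V_up−V_dn)/(S_up−S_dn) = (23.6300−15.8500)/(216.2000−176.7200) = 0.1971. V = [p*·23.6300 + (1−p*)·15.8500]/1.09 = 19.6396. B = V − Δ·S = -17.4080.
(1,1): S=230.0000. Δ = (V_up−V_dn)/(S_up−S_dn) = (71.9300−23.6300)/(264.5000−216.2000) = 1.0000. V = [p*·71.9300 + (1−p*)·23.6300]/1.09 = 53.3303. B = V − Δ·S = -176.6697.
(0,0): S=200.0000. Δ = (V_up−V_dn)/(S_up−S_dn) = (53.3303−19.6396)/(230.0000−188.0000) = 0.8022. V = [p*·53.3303 + (1−p*)·19.6396]/1.09 = 40.0957. B = V − Δ·S = -120.3361.
Each (Δ,B) replicates both successor values, so the strategy is self-financing and V0 is arbitrage-free.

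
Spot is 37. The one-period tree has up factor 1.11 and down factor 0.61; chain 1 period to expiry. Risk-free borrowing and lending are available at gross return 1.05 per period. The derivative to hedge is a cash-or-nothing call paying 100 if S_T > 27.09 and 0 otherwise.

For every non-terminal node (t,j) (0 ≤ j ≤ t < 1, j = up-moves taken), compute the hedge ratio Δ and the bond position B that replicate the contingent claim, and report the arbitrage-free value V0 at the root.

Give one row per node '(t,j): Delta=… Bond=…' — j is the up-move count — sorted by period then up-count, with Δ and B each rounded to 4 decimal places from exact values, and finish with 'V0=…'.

(0,0): Delta=5.4054 Bond=-116.1905
V0=83.8095

Risk-neutral probability p* = (R−d)/(u−d) = (1.05−0.61)/(1.11−0.61) = 0.8800.
At expiry t=1: V(1,0)=0.0000, V(1,1)=100.0000
(0,0): S=37.0000. Δ = (V_up−V_dn)/(S_up−S_dn) = (100.0000−0.0000)/(41.0700−22.5700) = 5.4054. V = [p*·100.0000 + (1−p*)·0.0000]/1.05 = 83.8095. B = V − Δ·S = -116.1905.
Self-financing check: at every node Δ·S+B equals the discounted successor values.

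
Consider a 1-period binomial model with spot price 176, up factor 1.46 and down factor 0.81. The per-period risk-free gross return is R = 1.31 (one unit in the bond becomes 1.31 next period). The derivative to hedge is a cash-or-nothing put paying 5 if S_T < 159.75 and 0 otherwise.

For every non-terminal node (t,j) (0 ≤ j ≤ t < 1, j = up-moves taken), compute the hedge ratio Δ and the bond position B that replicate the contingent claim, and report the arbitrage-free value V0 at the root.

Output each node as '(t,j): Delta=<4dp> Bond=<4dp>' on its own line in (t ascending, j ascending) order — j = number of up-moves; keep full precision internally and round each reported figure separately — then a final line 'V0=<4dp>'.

(0,0): Delta=-0.0437 Bond=8.5731
V0=0.8808

Since d<R<u, set p* = (R−d)/(u−d) = 0.7692; price each node as the discounted p*-expectation of its children.
Terminal values V(1,·): V(1,0)=5.0000, V(1,1)=0.0000
(0,0): S=176.0000. Δ = (V_up−V_dn)/(S_up−S_dn) = (0.0000−5.0000)/(256.9600−142.5600) = -0.0437. V = [p*·0.0000 + (1−p*)·5.0000]/1.31 = 0.8808. B = V − Δ·S = 8.5731.
Each (Δ,B) replicates both successor values, so the strategy is self-financing and V0 is arbitrage-free.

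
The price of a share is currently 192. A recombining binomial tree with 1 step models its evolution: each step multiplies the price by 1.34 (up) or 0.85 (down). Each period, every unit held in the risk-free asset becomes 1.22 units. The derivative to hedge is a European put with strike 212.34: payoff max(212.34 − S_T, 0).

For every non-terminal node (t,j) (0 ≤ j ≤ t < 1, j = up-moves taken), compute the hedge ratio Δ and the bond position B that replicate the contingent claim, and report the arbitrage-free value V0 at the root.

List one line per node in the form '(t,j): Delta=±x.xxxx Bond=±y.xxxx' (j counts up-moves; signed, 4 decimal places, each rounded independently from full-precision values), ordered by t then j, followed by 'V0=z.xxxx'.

(0,0): Delta=-0.5223 Bond=110.1499
V0=9.8642

Risk-neutral probability p* = (R−d)/(u−d) = (1.22−0.85)/(1.34−0.85) = 0.7551.
Terminal payoffs: V(1,0)=49.1400, V(1,1)=0.0000
(0,0): S=192.0000. Δ = (V_up−V_dn)/(S_up−S_dn) = (0.0000−49.1400)/(257.2800−163.2000) = -0.5223. V = [p*·0.0000 + (1−p*)·49.1400]/1.22 = 9.8642. B = V − Δ·S = 110.1499.
Self-financing check: at every node Δ·S+B equals the discounted successor values.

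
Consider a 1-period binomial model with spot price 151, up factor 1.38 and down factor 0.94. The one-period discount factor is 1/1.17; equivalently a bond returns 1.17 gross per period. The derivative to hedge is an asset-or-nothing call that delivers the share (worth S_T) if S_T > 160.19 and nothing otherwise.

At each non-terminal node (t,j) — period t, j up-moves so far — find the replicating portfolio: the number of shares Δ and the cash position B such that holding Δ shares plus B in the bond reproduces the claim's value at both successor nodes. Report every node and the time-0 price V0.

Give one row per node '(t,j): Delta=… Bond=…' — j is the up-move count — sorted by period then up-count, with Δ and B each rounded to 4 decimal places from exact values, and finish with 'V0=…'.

(0,0): Delta=3.1364 Bond=-380.4918
V0=93.0991

Risk-neutral probability p* = (R−d)/(u−d) = (1.17−0.94)/(1.38−0.94) = 0.5227.
Payoff layer (t=1): V(1,0)=0.0000, V(1,1)=208.3800
(0,0): S=151.0000. Δ = (V_up−V_dn)/(S_up−S_dn) = (208.3800−0.0000)/(208.3800−141.9400) = 3.1364. V = [p*·208.3800 + (1−p*)·0.0000]/1.17 = 93.0991. B = V − Δ·S = -380.4918.
The time-0 hedge costs 93.0991, which is the no-arbitrage price.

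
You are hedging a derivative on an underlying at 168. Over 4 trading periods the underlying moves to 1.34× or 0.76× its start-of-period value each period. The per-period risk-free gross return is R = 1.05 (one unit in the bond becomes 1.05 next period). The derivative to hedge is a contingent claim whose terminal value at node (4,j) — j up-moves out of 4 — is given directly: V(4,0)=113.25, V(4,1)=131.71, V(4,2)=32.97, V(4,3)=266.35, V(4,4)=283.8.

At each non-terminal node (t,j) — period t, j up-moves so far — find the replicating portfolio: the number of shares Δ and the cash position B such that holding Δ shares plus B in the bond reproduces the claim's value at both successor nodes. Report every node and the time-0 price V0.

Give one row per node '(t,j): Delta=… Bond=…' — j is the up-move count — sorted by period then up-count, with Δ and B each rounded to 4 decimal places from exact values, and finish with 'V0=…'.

Risk-neutral probability p* = (R−d)/(u−d) = (1.05−0.76)/(1.34−0.76) = 0.5000.
Terminal payoffs: V(4,0)=113.2500, V(4,1)=131.7100, V(4,2)=32.9700, V(4,3)=266.3500, V(4,4)=283.8000
Node (3,0) S=73.7480: V=(p*·131.7100+(1−p*)·113.2500)/1.05=116.6476; Δ=(131.7100−113.2500)/(98.8223−56.0485)=0.4316; B=V−Δ·S=84.8200
Node (3,1) S=130.0293: V=(p*·32.9700+(1−p*)·131.7100)/1.05=78.4190; Δ=(32.9700−131.7100)/(174.2393−98.8223)=-1.3093; B=V−Δ·S=248.6604
Node (3,2) S=229.2622: V=(p*·266.3500+(1−p*)·32.9700)/1.05=142.5333; Δ=(266.3500−32.9700)/(307.2114−174.2393)=1.7551; B=V−Δ·S=-259.8460
Node (3,3) S=404.2255: V=(p*·283.8000+(1−p*)·266.3500)/1.05=261.9762; Δ=(283.8000−266.3500)/(541.6621−307.2114)=0.0744; B=V−Δ·S=231.8900
Node (2,0) S=97.0368: V=(p*·78.4190+(1−p*)·116.6476)/1.05=92.8889; Δ=(78.4190−116.6476)/(130.0293−73.7480)=-0.6792; B=V−Δ·S=158.8002
Node (2,1) S=171.0912: V=(p*·142.5333+(1−p*)·78.4190)/1.05=105.2154; Δ=(142.5333−78.4190)/(229.2622−130.0293)=0.6461; B=V−Δ·S=-5.3265
Node (2,2) S=301.6608: V=(p*·261.9762+(1−p*)·142.5333)/1.05=192.6236; Δ=(261.9762−142.5333)/(404.2255−229.2622)=0.6827; B=V−Δ·S=-13.3124
Node (1,0) S=127.6800: V=(p*·105.2154+(1−p*)·92.8889)/1.05=94.3354; Δ=(105.2154−92.8889)/(171.0912−97.0368)=0.1665; B=V−Δ·S=73.0827
Node (1,1) S=225.1200: V=(p*·192.6236+(1−p*)·105.2154)/1.05=141.8281; Δ=(192.6236−105.2154)/(301.6608−171.0912)=0.6694; B=V−Δ·S=-8.8756
Node (0,0) S=168.0000: V=(p*·141.8281+(1−p*)·94.3354)/1.05=112.4588; Δ=(141.8281−94.3354)/(225.1200−127.6800)=0.4874; B=V−Δ·S=30.5748
The time-0 hedge costs 112.4588, which is the no-arbitrage price.

(0,0): Delta=0.4874 Bond=30.5748
(1,0): Delta=0.1665 Bond=73.0827
(1,1): Delta=0.6694 Bond=-8.8756
(2,0): Delta=-0.6792 Bond=158.8002
(2,1): Delta=0.6461 Bond=-5.3265
(2,2): Delta=0.6827 Bond=-13.3124
(3,0): Delta=0.4316 Bond=84.8200
(3,1): Delta=-1.3093 Bond=248.6604
(3,2): Delta=1.7551 Bond=-259.8460
(3,3): Delta=0.0744 Bond=231.8900
V0=112.4588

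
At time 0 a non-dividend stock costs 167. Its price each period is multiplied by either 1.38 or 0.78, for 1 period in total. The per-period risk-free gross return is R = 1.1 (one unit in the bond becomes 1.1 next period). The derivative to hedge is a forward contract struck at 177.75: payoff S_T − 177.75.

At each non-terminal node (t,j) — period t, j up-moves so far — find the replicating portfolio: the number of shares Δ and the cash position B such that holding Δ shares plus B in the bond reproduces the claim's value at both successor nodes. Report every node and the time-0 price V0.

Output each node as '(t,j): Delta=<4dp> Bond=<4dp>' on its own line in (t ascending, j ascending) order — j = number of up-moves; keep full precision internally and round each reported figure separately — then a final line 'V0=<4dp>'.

Since d<R<u, set p* = (R−d)/(u−d) = 0.5333; price each node as the discounted p*-expectation of its children.
At expiry t=1: V(1,0)=-47.4900, V(1,1)=52.7100
  t=0,j=0: stock 167.0000 → up 230.4600 (V=52.7100), down 130.2600 (V=-47.4900). Price 5.4091; hedge Δ=1.0000, bond B=-161.5909.
Each (Δ,B) replicates both successor values, so the strategy is self-financing and V0 is arbitrage-free.

(0,0): Delta=1.0000 Bond=-161.5909
V0=5.4091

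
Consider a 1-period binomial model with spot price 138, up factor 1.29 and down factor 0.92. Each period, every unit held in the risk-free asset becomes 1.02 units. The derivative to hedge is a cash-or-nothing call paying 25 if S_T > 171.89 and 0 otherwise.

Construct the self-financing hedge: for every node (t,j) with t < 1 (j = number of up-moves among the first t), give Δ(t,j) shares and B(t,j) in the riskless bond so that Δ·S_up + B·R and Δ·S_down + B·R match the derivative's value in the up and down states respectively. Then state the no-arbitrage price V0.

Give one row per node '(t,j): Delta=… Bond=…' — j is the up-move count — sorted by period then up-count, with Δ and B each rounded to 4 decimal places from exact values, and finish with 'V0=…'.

The replicating-portfolio and risk-neutral prices coincide; use p* = (1.02−0.92)/(1.29−0.92) = 0.2703 for the latter.
Terminal values V(1,·): V(1,0)=0.0000, V(1,1)=25.0000
(0,0): S=138.0000. Δ = (V_up−V_dn)/(S_up−S_dn) = (25.0000−0.0000)/(178.0200−126.9600) = 0.4896. V = [p*·25.0000 + (1−p*)·0.0000]/1.02 = 6.6243. B = V − Δ·S = -60.9433.
Check: Δ(0,0)·S0 + B(0,0) = 6.6243 = V0.

(0,0): Delta=0.4896 Bond=-60.9433
V0=6.6243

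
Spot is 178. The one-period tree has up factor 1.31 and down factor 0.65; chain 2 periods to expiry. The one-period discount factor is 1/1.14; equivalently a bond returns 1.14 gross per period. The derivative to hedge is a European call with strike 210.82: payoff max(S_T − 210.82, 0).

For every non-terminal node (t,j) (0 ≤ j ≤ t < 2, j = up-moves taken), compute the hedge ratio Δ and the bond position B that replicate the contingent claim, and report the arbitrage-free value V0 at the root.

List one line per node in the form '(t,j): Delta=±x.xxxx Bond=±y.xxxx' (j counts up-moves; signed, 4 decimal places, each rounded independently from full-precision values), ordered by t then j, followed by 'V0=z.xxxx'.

(0,0): Delta=0.5247 Bond=-53.2492
(1,0): Delta=0.0000 Bond=0.0000
(1,1): Delta=0.6150 Bond=-81.7647
V0=40.1417

Risk-neutral probability p* = (R−d)/(u−d) = (1.14−0.65)/(1.31−0.65) = 0.7424.
Terminal values V(2,·): V(2,0)=0.0000, V(2,1)=0.0000, V(2,2)=94.6458
(1,0): S=115.7000. Δ = (V_up−V_dn)/(S_up−S_dn) = (0.0000−0.0000)/(151.5670−75.2050) = 0.0000. V = [p*·0.0000 + (1−p*)·0.0000]/1.14 = 0.0000. B = V − Δ·S = 0.0000.
(1,1): S=233.1800. Δ = (V_up−V_dn)/(S_up−S_dn) = (94.6458−0.0000)/(305.4658−151.5670) = 0.6150. V = [p*·94.6458 + (1−p*)·0.0000]/1.14 = 61.6380. B = V − Δ·S = -81.7647.
(0,0): S=178.0000. Δ = (V_up−V_dn)/(S_up−S_dn) = (61.6380−0.0000)/(233.1800−115.7000) = 0.5247. V = [p*·61.6380 + (1−p*)·0.0000]/1.14 = 40.1417. B = V − Δ·S = -53.2492.
Self-financing check: at every node Δ·S+B equals the discounted successor values.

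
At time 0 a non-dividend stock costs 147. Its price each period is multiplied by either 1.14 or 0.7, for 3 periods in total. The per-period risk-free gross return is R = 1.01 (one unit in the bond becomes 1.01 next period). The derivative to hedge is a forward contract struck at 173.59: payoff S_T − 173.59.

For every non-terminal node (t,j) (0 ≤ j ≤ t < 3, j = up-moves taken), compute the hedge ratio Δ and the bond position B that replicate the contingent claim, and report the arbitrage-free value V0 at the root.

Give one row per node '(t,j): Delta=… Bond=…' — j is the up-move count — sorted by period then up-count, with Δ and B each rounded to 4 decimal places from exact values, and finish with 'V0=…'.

(0,0): Delta=1.0000 Bond=-168.4847
(1,0): Delta=1.0000 Bond=-170.1696
(1,1): Delta=1.0000 Bond=-170.1696
(2,0): Delta=1.0000 Bond=-171.8713
(2,1): Delta=1.0000 Bond=-171.8713
(2,2): Delta=1.0000 Bond=-171.8713
V0=-21.4847

Since d<R<u, set p* = (R−d)/(u−d) = 0.7045; price each node as the discounted p*-expectation of its children.
At expiry t=3: V(3,0)=-123.1690, V(3,1)=-91.4758, V(3,2)=-39.8612, V(3,3)=44.1970
Node (2,0) S=72.0300: V=(p*·-91.4758+(1−p*)·-123.1690)/1.01=-99.8413; Δ=(-91.4758−-123.1690)/(82.1142−50.4210)=1.0000; B=V−Δ·S=-171.8713
Node (2,1) S=117.3060: V=(p*·-39.8612+(1−p*)·-91.4758)/1.01=-54.5653; Δ=(-39.8612−-91.4758)/(133.7288−82.1142)=1.0000; B=V−Δ·S=-171.8713
Node (2,2) S=191.0412: V=(p*·44.1970+(1−p*)·-39.8612)/1.01=19.1699; Δ=(44.1970−-39.8612)/(217.7870−133.7288)=1.0000; B=V−Δ·S=-171.8713
Node (1,0) S=102.9000: V=(p*·-54.5653+(1−p*)·-99.8413)/1.01=-67.2696; Δ=(-54.5653−-99.8413)/(117.3060−72.0300)=1.0000; B=V−Δ·S=-170.1696
Node (1,1) S=167.5800: V=(p*·19.1699+(1−p*)·-54.5653)/1.01=-2.5896; Δ=(19.1699−-54.5653)/(191.0412−117.3060)=1.0000; B=V−Δ·S=-170.1696
Node (0,0) S=147.0000: V=(p*·-2.5896+(1−p*)·-67.2696)/1.01=-21.4847; Δ=(-2.5896−-67.2696)/(167.5800−102.9000)=1.0000; B=V−Δ·S=-168.4847
Root portfolio cost Δ·147+B reproduces V0=-21.4847.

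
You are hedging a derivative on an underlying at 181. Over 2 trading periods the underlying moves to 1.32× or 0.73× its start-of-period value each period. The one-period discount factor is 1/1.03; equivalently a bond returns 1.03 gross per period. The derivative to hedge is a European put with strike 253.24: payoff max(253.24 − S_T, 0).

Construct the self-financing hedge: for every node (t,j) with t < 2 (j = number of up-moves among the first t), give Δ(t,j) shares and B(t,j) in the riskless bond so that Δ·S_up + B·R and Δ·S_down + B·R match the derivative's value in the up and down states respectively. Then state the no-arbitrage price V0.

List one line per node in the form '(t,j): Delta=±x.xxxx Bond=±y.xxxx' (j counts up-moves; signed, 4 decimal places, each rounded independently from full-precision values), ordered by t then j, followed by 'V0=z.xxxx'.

Under the risk-neutral measure, an up-move has probability p* = (R−d)/(u−d) = 0.5085 and values discount at R = 1.03.
At expiry t=2: V(2,0)=156.7851, V(2,1)=78.8284, V(2,2)=0.0000
(1,0): S=132.1300. Δ = (V_up−V_dn)/(S_up−S_dn) = (78.8284−156.7851)/(174.4116−96.4549) = -1.0000. V = [p*·78.8284 + (1−p*)·156.7851]/1.03 = 113.7341. B = V − Δ·S = 245.8641.
(1,1): S=238.9200. Δ = (V_up−V_dn)/(S_up−S_dn) = (0.0000−78.8284)/(315.3744−174.4116) = -0.5592. V = [p*·0.0000 + (1−p*)·78.8284]/1.03 = 37.6176. B = V − Δ·S = 171.2251.
(0,0): S=181.0000. Δ = (V_up−V_dn)/(S_up−S_dn) = (37.6176−113.7341)/(238.9200−132.1300) = -0.7128. V = [p*·37.6176 + (1−p*)·113.7341]/1.03 = 72.8454. B = V − Δ·S = 201.8564.
Self-financing check: at every node Δ·S+B equals the discounted successor values.

(0,0): Delta=-0.7128 Bond=201.8564
(1,0): Delta=-1.0000 Bond=245.8641
(1,1): Delta=-0.5592 Bond=171.2251
V0=72.8454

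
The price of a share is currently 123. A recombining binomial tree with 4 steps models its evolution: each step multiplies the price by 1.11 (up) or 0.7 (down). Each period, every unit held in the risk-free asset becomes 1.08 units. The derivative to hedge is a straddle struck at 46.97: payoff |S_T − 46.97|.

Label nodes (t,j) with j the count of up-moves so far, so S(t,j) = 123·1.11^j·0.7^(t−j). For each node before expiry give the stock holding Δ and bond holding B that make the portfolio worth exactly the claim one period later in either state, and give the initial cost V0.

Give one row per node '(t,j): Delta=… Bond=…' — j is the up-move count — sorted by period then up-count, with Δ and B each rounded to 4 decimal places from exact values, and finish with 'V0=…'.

(0,0): Delta=0.9997 Bond=-34.4890
(1,0): Delta=0.9946 Bond=-36.8053
(1,1): Delta=1.0000 Bond=-37.2831
(2,0): Delta=0.8954 Bond=-33.7729
(2,1): Delta=0.9995 Bond=-40.2216
(2,2): Delta=1.0000 Bond=-40.2692
(3,0): Delta=-1.0000 Bond=43.4907
(3,1): Delta=0.9898 Bond=-42.7878
(3,2): Delta=1.0000 Bond=-43.4907
(3,3): Delta=1.0000 Bond=-43.4907
V0=88.4767

No-arbitrage ⇒ martingale measure with p* = (R−d)/(u−d) = 0.9268.
At expiry t=4: V(4,0)=17.4377, V(4,1)=0.1402, V(4,2)=27.2887, V(4,3)=70.7830, V(4,4)=139.7527
Node (3,0) S=42.1890: V=(p*·0.1402+(1−p*)·17.4377)/1.08=1.3017; Δ=(0.1402−17.4377)/(46.8298−29.5323)=-1.0000; B=V−Δ·S=43.4907
Node (3,1) S=66.8997: V=(p*·27.2887+(1−p*)·0.1402)/1.08=23.4280; Δ=(27.2887−0.1402)/(74.2587−46.8298)=0.9898; B=V−Δ·S=-42.7878
Node (3,2) S=106.0838: V=(p*·70.7830+(1−p*)·27.2887)/1.08=62.5931; Δ=(70.7830−27.2887)/(117.7530−74.2587)=1.0000; B=V−Δ·S=-43.4907
Node (3,3) S=168.2186: V=(p*·139.7527+(1−p*)·70.7830)/1.08=124.7279; Δ=(139.7527−70.7830)/(186.7227−117.7530)=1.0000; B=V−Δ·S=-43.4907
Node (2,0) S=60.2700: V=(p*·23.4280+(1−p*)·1.3017)/1.08=20.1935; Δ=(23.4280−1.3017)/(66.8997−42.1890)=0.8954; B=V−Δ·S=-33.7729
Node (2,1) S=95.5710: V=(p*·62.5931+(1−p*)·23.4280)/1.08=55.3031; Δ=(62.5931−23.4280)/(106.0838−66.8997)=0.9995; B=V−Δ·S=-40.2216
Node (2,2) S=151.5483: V=(p*·124.7279+(1−p*)·62.5931)/1.08=111.2791; Δ=(124.7279−62.5931)/(168.2186−106.0838)=1.0000; B=V−Δ·S=-40.2692
Node (1,0) S=86.1000: V=(p*·55.3031+(1−p*)·20.1935)/1.08=48.8279; Δ=(55.3031−20.1935)/(95.5710−60.2700)=0.9946; B=V−Δ·S=-36.8053
Node (1,1) S=136.5300: V=(p*·111.2791+(1−p*)·55.3031)/1.08=99.2438; Δ=(111.2791−55.3031)/(151.5483−95.5710)=1.0000; B=V−Δ·S=-37.2831
Node (0,0) S=123.0000: V=(p*·99.2438+(1−p*)·48.8279)/1.08=88.4767; Δ=(99.2438−48.8279)/(136.5300−86.1000)=0.9997; B=V−Δ·S=-34.4890
The time-0 hedge costs 88.4767, which is the no-arbitrage price.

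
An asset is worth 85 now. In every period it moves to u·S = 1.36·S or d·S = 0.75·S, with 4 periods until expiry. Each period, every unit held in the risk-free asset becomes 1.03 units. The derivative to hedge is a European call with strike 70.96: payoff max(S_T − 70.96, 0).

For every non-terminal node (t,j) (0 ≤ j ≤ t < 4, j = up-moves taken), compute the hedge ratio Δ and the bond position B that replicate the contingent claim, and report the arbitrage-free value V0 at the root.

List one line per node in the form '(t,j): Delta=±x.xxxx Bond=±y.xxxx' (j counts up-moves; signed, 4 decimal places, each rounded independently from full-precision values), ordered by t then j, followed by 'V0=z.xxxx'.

(0,0): Delta=0.7810 Bond=-35.3493
(1,0): Delta=0.5777 Bond=-23.4469
(1,1): Delta=0.9132 Bond=-51.6875
(2,0): Delta=0.2670 Bond=-9.2956
(2,1): Delta=0.7796 Bond=-41.6576
(2,2): Delta=1.0000 Bond=-66.8866
(3,0): Delta=0.0000 Bond=0.0000
(3,1): Delta=0.4405 Bond=-20.8587
(3,2): Delta=1.0000 Bond=-68.8932
(3,3): Delta=1.0000 Bond=-68.8932
V0=31.0379

Since d<R<u, set p* = (R−d)/(u−d) = 0.4590; price each node as the discounted p*-expectation of its children.
Payoff layer (t=4): V(4,0)=0.0000, V(4,1)=0.0000, V(4,2)=17.4740, V(4,3)=89.4003, V(4,4)=219.8267
(3,0): S=35.8594. Δ = (V_up−V_dn)/(S_up−S_dn) = (0.0000−0.0000)/(48.7688−26.8945) = 0.0000. V = [p*·0.0000 + (1−p*)·0.0000]/1.03 = 0.0000. B = V − Δ·S = 0.0000.
(3,1): S=65.0250. Δ = (V_up−V_dn)/(S_up−S_dn) = (17.4740−0.0000)/(88.4340−48.7688) = 0.4405. V = [p*·17.4740 + (1−p*)·0.0000]/1.03 = 7.7872. B = V − Δ·S = -20.8587.
(3,2): S=117.9120. Δ = (V_up−V_dn)/(S_up−S_dn) = (89.4003−17.4740)/(160.3603−88.4340) = 1.0000. V = [p*·89.4003 + (1−p*)·17.4740]/1.03 = 49.0188. B = V − Δ·S = -68.8932.
(3,3): S=213.8138. Δ = (V_up−V_dn)/(S_up−S_dn) = (219.8267−89.4003)/(290.7867−160.3603) = 1.0000. V = [p*·219.8267 + (1−p*)·89.4003]/1.03 = 144.9206. B = V − Δ·S = -68.8932.
(2,0): S=47.8125. Δ = (V_up−V_dn)/(S_up−S_dn) = (7.7872−0.0000)/(65.0250−35.8594) = 0.2670. V = [p*·7.7872 + (1−p*)·0.0000]/1.03 = 3.4704. B = V − Δ·S = -9.2956.
(2,1): S=86.7000. Δ = (V_up−V_dn)/(S_up−S_dn) = (49.0188−7.7872)/(117.9120−65.0250) = 0.7796. V = [p*·49.0188 + (1−p*)·7.7872]/1.03 = 25.9351. B = V − Δ·S = -41.6576.
(2,2): S=157.2160. Δ = (V_up−V_dn)/(S_up−S_dn) = (144.9206−49.0188)/(213.8138−117.9120) = 1.0000. V = [p*·144.9206 + (1−p*)·49.0188]/1.03 = 90.3294. B = V − Δ·S = -66.8866.
(1,0): S=63.7500. Δ = (V_up−V_dn)/(S_up−S_dn) = (25.9351−3.4704)/(86.7000−47.8125) = 0.5777. V = [p*·25.9351 + (1−p*)·3.4704]/1.03 = 13.3806. B = V − Δ·S = -23.4469.
(1,1): S=115.6000. Δ = (V_up−V_dn)/(S_up−S_dn) = (90.3294−25.9351)/(157.2160−86.7000) = 0.9132. V = [p*·90.3294 + (1−p*)·25.9351]/1.03 = 53.8769. B = V − Δ·S = -51.6875.
(0,0): S=85.0000. Δ = (V_up−V_dn)/(S_up−S_dn) = (53.8769−13.3806)/(115.6000−63.7500) = 0.7810. V = [p*·53.8769 + (1−p*)·13.3806]/1.03 = 31.0379. B = V − Δ·S = -35.3493.
Each (Δ,B) replicates both successor values, so the strategy is self-financing and V0 is arbitrage-free.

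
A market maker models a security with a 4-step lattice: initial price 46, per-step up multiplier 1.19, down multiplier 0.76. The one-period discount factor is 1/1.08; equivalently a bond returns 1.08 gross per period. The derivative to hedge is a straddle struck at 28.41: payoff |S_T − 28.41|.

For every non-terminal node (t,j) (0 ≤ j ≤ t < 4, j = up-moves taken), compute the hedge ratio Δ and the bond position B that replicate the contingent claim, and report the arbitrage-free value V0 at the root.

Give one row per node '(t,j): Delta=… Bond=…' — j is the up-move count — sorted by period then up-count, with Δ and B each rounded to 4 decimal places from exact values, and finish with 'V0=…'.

Risk-neutral probability p* = (R−d)/(u−d) = (1.08−0.76)/(1.19−0.76) = 0.7442.
At expiry t=4: V(4,0)=13.0634, V(4,1)=4.3805, V(4,2)=9.2152, V(4,3)=30.5032, V(4,4)=63.8356
(3,0): S=20.1929. Δ = (V_up−V_dn)/(S_up−S_dn) = (4.3805−13.0634)/(24.0295−15.3466) = -1.0000. V = [p*·4.3805 + (1−p*)·13.0634]/1.08 = 6.1127. B = V − Δ·S = 26.3056.
(3,1): S=31.6178. Δ = (V_up−V_dn)/(S_up−S_dn) = (9.2152−4.3805)/(37.6252−24.0295) = 0.3556. V = [p*·9.2152 + (1−p*)·4.3805]/1.08 = 7.3874. B = V − Δ·S = -3.8562.
(3,2): S=49.5069. Δ = (V_up−V_dn)/(S_up−S_dn) = (30.5032−9.2152)/(58.9132−37.6252) = 1.0000. V = [p*·30.5032 + (1−p*)·9.2152]/1.08 = 23.2013. B = V − Δ·S = -26.3056.
(3,3): S=77.5173. Δ = (V_up−V_dn)/(S_up−S_dn) = (63.8356−30.5032)/(92.2456−58.9132) = 1.0000. V = [p*·63.8356 + (1−p*)·30.5032]/1.08 = 51.2118. B = V − Δ·S = -26.3056.
(2,0): S=26.5696. Δ = (V_up−V_dn)/(S_up−S_dn) = (7.3874−6.1127)/(31.6178−20.1929) = 0.1116. V = [p*·7.3874 + (1−p*)·6.1127]/1.08 = 6.5383. B = V − Δ·S = 3.5737.
(2,1): S=41.6024. Δ = (V_up−V_dn)/(S_up−S_dn) = (23.2013−7.3874)/(49.5069−31.6178) = 0.8840. V = [p*·23.2013 + (1−p*)·7.3874]/1.08 = 17.7369. B = V − Δ·S = -19.0395.
(2,2): S=65.1406. Δ = (V_up−V_dn)/(S_up−S_dn) = (51.2118−23.2013)/(77.5173−49.5069) = 1.0000. V = [p*·51.2118 + (1−p*)·23.2013]/1.08 = 40.7836. B = V − Δ·S = -24.3570.
(1,0): S=34.9600. Δ = (V_up−V_dn)/(S_up−S_dn) = (17.7369−6.5383)/(41.6024−26.5696) = 0.7449. V = [p*·17.7369 + (1−p*)·6.5383]/1.08 = 13.7705. B = V − Δ·S = -12.2729.
(1,1): S=54.7400. Δ = (V_up−V_dn)/(S_up−S_dn) = (40.7836−17.7369)/(65.1406−41.6024) = 0.9791. V = [p*·40.7836 + (1−p*)·17.7369]/1.08 = 32.3037. B = V − Δ·S = -21.2933.
(0,0): S=46.0000. Δ = (V_up−V_dn)/(S_up−S_dn) = (32.3037−13.7705)/(54.7400−34.9600) = 0.9370. V = [p*·32.3037 + (1−p*)·13.7705]/1.08 = 25.5209. B = V − Δ·S = -17.5794.
Check: Δ(0,0)·S0 + B(0,0) = 25.5209 = V0.

(0,0): Delta=0.9370 Bond=-17.5794
(1,0): Delta=0.7449 Bond=-12.2729
(1,1): Delta=0.9791 Bond=-21.2933
(2,0): Delta=0.1116 Bond=3.5737
(2,1): Delta=0.8840 Bond=-19.0395
(2,2): Delta=1.0000 Bond=-24.3570
(3,0): Delta=-1.0000 Bond=26.3056
(3,1): Delta=0.3556 Bond=-3.8562
(3,2): Delta=1.0000 Bond=-26.3056
(3,3): Delta=1.0000 Bond=-26.3056
V0=25.5209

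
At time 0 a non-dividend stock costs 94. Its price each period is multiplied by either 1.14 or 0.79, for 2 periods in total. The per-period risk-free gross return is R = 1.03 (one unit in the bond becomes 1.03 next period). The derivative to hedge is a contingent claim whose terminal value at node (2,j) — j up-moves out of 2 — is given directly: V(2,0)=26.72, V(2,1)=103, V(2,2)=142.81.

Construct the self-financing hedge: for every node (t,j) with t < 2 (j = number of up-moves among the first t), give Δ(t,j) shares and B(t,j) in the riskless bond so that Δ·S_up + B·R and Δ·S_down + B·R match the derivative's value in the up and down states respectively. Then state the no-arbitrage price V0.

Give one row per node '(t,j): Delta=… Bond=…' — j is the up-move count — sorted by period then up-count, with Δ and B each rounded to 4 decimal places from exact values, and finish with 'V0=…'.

Under the risk-neutral measure, an up-move has probability p* = (R−d)/(u−d) = 0.6857 and values discount at R = 1.03.
Terminal values V(2,·): V(2,0)=26.7200, V(2,1)=103.0000, V(2,2)=142.8100
Node (1,0) S=74.2600: V=(p*·103.0000+(1−p*)·26.7200)/1.03=76.7245; Δ=(103.0000−26.7200)/(84.6564−58.6654)=2.9349; B=V−Δ·S=-141.2183
Node (1,1) S=107.1600: V=(p*·142.8100+(1−p*)·103.0000)/1.03=126.5032; Δ=(142.8100−103.0000)/(122.1624−84.6564)=1.0614; B=V−Δ·S=12.7603
Node (0,0) S=94.0000: V=(p*·126.5032+(1−p*)·76.7245)/1.03=107.6296; Δ=(126.5032−76.7245)/(107.1600−74.2600)=1.5130; B=V−Δ·S=-34.5951
Check: Δ(0,0)·S0 + B(0,0) = 107.6296 = V0.

(0,0): Delta=1.5130 Bond=-34.5951
(1,0): Delta=2.9349 Bond=-141.2183
(1,1): Delta=1.0614 Bond=12.7603
V0=107.6296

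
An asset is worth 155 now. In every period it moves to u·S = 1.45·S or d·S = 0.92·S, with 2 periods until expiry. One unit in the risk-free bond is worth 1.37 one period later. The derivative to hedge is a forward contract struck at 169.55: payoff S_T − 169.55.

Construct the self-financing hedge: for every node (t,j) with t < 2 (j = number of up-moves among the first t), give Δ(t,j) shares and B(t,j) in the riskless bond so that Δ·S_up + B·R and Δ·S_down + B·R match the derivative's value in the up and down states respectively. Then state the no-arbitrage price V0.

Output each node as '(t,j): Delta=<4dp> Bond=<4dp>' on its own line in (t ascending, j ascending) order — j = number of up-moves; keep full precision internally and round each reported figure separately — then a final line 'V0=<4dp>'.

(0,0): Delta=1.0000 Bond=-90.3351
(1,0): Delta=1.0000 Bond=-123.7591
(1,1): Delta=1.0000 Bond=-123.7591
V0=64.6649

The replicating-portfolio and risk-neutral prices coincide; use p* = (1.37−0.92)/(1.45−0.92) = 0.8491 for the latter.
At expiry t=2: V(2,0)=-38.3580, V(2,1)=37.2200, V(2,2)=156.3375
  t=1,j=0: stock 142.6000 → up 206.7700 (V=37.2200), down 131.1920 (V=-38.3580). Price 18.8409; hedge Δ=1.0000, bond B=-123.7591.
  t=1,j=1: stock 224.7500 → up 325.8875 (V=156.3375), down 206.7700 (V=37.2200). Price 100.9909; hedge Δ=1.0000, bond B=-123.7591.
  t=0,j=0: stock 155.0000 → up 224.7500 (V=100.9909), down 142.6000 (V=18.8409). Price 64.6649; hedge Δ=1.0000, bond B=-90.3351.
Check: Δ(0,0)·S0 + B(0,0) = 64.6649 = V0.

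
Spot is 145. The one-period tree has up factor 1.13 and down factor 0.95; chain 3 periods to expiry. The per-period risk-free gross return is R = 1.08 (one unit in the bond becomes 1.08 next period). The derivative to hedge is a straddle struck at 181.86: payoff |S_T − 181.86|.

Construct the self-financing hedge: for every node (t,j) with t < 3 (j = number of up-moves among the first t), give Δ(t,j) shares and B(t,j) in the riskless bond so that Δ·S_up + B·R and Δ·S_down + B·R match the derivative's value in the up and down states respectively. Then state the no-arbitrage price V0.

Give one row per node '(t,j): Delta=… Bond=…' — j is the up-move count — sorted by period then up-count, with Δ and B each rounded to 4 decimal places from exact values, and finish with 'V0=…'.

(0,0): Delta=-0.0624 Bond=24.7836
(1,0): Delta=-1.0000 Bond=155.9156
(1,1): Delta=0.2407 Bond=-22.9066
(2,0): Delta=-1.0000 Bond=168.3889
(2,1): Delta=-1.0000 Bond=168.3889
(2,2): Delta=0.6419 Bond=-99.0192
V0=15.7303

Under the risk-neutral measure, an up-move has probability p* = (R−d)/(u−d) = 0.7222 and values discount at R = 1.08.
Payoff layer (t=3): V(3,0)=57.5406, V(3,1)=33.9854, V(3,2)=5.9670, V(3,3)=27.3601
Node (2,0) S=130.8625: V=(p*·33.9854+(1−p*)·57.5406)/1.08=37.5264; Δ=(33.9854−57.5406)/(147.8746−124.3194)=-1.0000; B=V−Δ·S=168.3889
Node (2,1) S=155.6575: V=(p*·5.9670+(1−p*)·33.9854)/1.08=12.7314; Δ=(5.9670−33.9854)/(175.8930−147.8746)=-1.0000; B=V−Δ·S=168.3889
Node (2,2) S=185.1505: V=(p*·27.3601+(1−p*)·5.9670)/1.08=19.8311; Δ=(27.3601−5.9670)/(209.2201−175.8930)=0.6419; B=V−Δ·S=-99.0192
Node (1,0) S=137.7500: V=(p*·12.7314+(1−p*)·37.5264)/1.08=18.1656; Δ=(12.7314−37.5264)/(155.6575−130.8625)=-1.0000; B=V−Δ·S=155.9156
Node (1,1) S=163.8500: V=(p*·19.8311+(1−p*)·12.7314)/1.08=16.5361; Δ=(19.8311−12.7314)/(185.1505−155.6575)=0.2407; B=V−Δ·S=-22.9066
Node (0,0) S=145.0000: V=(p*·16.5361+(1−p*)·18.1656)/1.08=15.7303; Δ=(16.5361−18.1656)/(163.8500−137.7500)=-0.0624; B=V−Δ·S=24.7836
Each (Δ,B) replicates both successor values, so the strategy is self-financing and V0 is arbitrage-free.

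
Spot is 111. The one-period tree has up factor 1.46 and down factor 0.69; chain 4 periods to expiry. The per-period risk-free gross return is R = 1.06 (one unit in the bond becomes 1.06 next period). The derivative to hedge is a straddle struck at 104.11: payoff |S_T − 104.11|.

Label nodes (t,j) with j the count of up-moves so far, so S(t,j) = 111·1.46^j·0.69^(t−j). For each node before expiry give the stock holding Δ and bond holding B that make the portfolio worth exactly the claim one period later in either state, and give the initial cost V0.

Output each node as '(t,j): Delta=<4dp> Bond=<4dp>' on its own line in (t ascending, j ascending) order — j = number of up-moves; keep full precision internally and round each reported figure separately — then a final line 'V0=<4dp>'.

(0,0): Delta=0.5338 Bond=0.1013
(1,0): Delta=0.0048 Bond=40.6309
(1,1): Delta=0.8042 Bond=-43.7018
(2,0): Delta=-0.8098 Bond=86.1128
(2,1): Delta=0.4209 Bond=-3.4653
(2,2): Delta=1.0000 Bond=-92.6575
(3,0): Delta=-1.0000 Bond=98.2170
(3,1): Delta=-0.7125 Bond=83.7798
(3,2): Delta=1.0000 Bond=-98.2170
(3,3): Delta=1.0000 Bond=-98.2170
V0=59.3585

Under the risk-neutral measure, an up-move has probability p* = (R−d)/(u−d) = 0.4805 and values discount at R = 1.06.
Payoff layer (t=4): V(4,0)=78.9495, V(4,1)=50.8718, V(4,2)=8.5389, V(4,3)=134.2485, V(4,4)=400.2428
  t=3,j=0: stock 36.4645 → up 53.2382 (V=50.8718), down 25.1605 (V=78.9495). Price 61.7525; hedge Δ=-1.0000, bond B=98.2170.
  t=3,j=1: stock 77.1568 → up 112.6489 (V=8.5389), down 53.2382 (V=50.8718). Price 28.8019; hedge Δ=-0.7125, bond B=83.7798.
  t=3,j=2: stock 163.2592 → up 238.3585 (V=134.2485), down 112.6489 (V=8.5389). Price 65.0423; hedge Δ=1.0000, bond B=-98.2170.
  t=3,j=3: stock 345.4471 → up 504.3528 (V=400.2428), down 238.3585 (V=134.2485). Price 247.2301; hedge Δ=1.0000, bond B=-98.2170.
  t=2,j=0: stock 52.8471 → up 77.1568 (V=28.8019), down 36.4645 (V=61.7525). Price 43.3199; hedge Δ=-0.8098, bond B=86.1128.
  t=2,j=1: stock 111.8214 → up 163.2592 (V=65.0423), down 77.1568 (V=28.8019). Price 43.6001; hedge Δ=0.4209, bond B=-3.4653.
  t=2,j=2: stock 236.6076 → up 345.4471 (V=247.2301), down 163.2592 (V=65.0423). Price 143.9501; hedge Δ=1.0000, bond B=-92.6575.
  t=1,j=0: stock 76.5900 → up 111.8214 (V=43.6001), down 52.8471 (V=43.3199). Price 40.9948; hedge Δ=0.0048, bond B=40.6309.
  t=1,j=1: stock 162.0600 → up 236.6076 (V=143.9501), down 111.8214 (V=43.6001). Price 86.6228; hedge Δ=0.8042, bond B=-43.7018.
  t=0,j=0: stock 111.0000 → up 162.0600 (V=86.6228), down 76.5900 (V=40.9948). Price 59.3585; hedge Δ=0.5338, bond B=0.1013.
The time-0 hedge costs 59.3585, which is the no-arbitrage price.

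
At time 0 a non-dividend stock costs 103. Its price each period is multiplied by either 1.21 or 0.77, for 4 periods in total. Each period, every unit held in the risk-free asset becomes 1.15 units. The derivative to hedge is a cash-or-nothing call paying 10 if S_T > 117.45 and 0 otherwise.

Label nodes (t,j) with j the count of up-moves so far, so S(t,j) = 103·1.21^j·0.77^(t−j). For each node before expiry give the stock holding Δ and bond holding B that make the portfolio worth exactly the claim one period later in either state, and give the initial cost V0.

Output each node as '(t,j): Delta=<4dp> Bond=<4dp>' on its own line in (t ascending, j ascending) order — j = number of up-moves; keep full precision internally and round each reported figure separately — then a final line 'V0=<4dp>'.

(0,0): Delta=0.0443 Bond=0.6300
(1,0): Delta=0.1616 Bond=-8.5824
(1,1): Delta=0.0325 Bond=2.1940
(2,0): Delta=0.0000 Bond=0.0000
(2,1): Delta=0.1779 Bond=-11.4281
(2,2): Delta=0.0179 Bond=4.7259
(3,0): Delta=0.0000 Bond=0.0000
(3,1): Delta=0.0000 Bond=0.0000
(3,2): Delta=0.1957 Bond=-15.2174
(3,3): Delta=0.0000 Bond=8.6957
V0=5.1897

No-arbitrage ⇒ martingale measure with p* = (R−d)/(u−d) = 0.8636.
Terminal values V(4,·): V(4,0)=0.0000, V(4,1)=0.0000, V(4,2)=0.0000, V(4,3)=10.0000, V(4,4)=10.0000
  t=3,j=0: stock 47.0229 → up 56.8977 (V=0.0000), down 36.2076 (V=0.0000). Price 0.0000; hedge Δ=0.0000, bond B=0.0000.
  t=3,j=1: stock 73.8931 → up 89.4107 (V=0.0000), down 56.8977 (V=0.0000). Price 0.0000; hedge Δ=0.0000, bond B=0.0000.
  t=3,j=2: stock 116.1178 → up 140.5025 (V=10.0000), down 89.4107 (V=0.0000). Price 7.5099; hedge Δ=0.1957, bond B=-15.2174.
  t=3,j=3: stock 182.4708 → up 220.7896 (V=10.0000), down 140.5025 (V=10.0000). Price 8.6957; hedge Δ=0.0000, bond B=8.6957.
  t=2,j=0: stock 61.0687 → up 73.8931 (V=0.0000), down 47.0229 (V=0.0000). Price 0.0000; hedge Δ=0.0000, bond B=0.0000.
  t=2,j=1: stock 95.9651 → up 116.1178 (V=7.5099), down 73.8931 (V=0.0000). Price 5.6398; hedge Δ=0.1779, bond B=-11.4281.
  t=2,j=2: stock 150.8023 → up 182.4708 (V=8.6957), down 116.1178 (V=7.5099). Price 7.4208; hedge Δ=0.0179, bond B=4.7259.
  t=1,j=0: stock 79.3100 → up 95.9651 (V=5.6398), down 61.0687 (V=0.0000). Price 4.2354; hedge Δ=0.1616, bond B=-8.5824.
  t=1,j=1: stock 124.6300 → up 150.8023 (V=7.4208), down 95.9651 (V=5.6398). Price 6.2417; hedge Δ=0.0325, bond B=2.1940.
  t=0,j=0: stock 103.0000 → up 124.6300 (V=6.2417), down 79.3100 (V=4.2354). Price 5.1897; hedge Δ=0.0443, bond B=0.6300.
Each (Δ,B) replicates both successor values, so the strategy is self-financing and V0 is arbitrage-free.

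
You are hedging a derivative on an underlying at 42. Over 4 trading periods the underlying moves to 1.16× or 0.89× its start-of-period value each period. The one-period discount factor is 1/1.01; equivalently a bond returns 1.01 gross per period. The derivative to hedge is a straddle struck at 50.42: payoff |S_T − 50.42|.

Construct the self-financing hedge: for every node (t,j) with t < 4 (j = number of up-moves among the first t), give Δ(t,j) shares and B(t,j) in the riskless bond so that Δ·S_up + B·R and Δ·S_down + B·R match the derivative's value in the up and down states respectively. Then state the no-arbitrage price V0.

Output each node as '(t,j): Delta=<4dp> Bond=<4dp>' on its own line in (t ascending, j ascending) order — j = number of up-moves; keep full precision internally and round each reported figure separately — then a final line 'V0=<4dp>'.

(0,0): Delta=-0.2873 Bond=23.4132
(1,0): Delta=-0.6958 Bond=38.9188
(1,1): Delta=0.1045 Bond=4.5580
(2,0): Delta=-1.0000 Bond=49.4265
(2,1): Delta=-0.4042 Bond=26.6598
(2,2): Delta=0.5924 Bond=-22.9666
(3,0): Delta=-1.0000 Bond=49.9208
(3,1): Delta=-1.0000 Bond=49.9208
(3,2): Delta=0.1673 Bond=-1.8167
(3,3): Delta=1.0000 Bond=-49.9208
V0=11.3465

The replicating-portfolio and risk-neutral prices coincide; use p* = (1.01−0.89)/(1.16−0.89) = 0.4444 for the latter.
At expiry t=4: V(4,0)=24.0683, V(4,1)=16.0739, V(4,2)=5.6543, V(4,3)=7.9263, V(4,4)=25.6269
Node (3,0) S=29.6087: V=(p*·16.0739+(1−p*)·24.0683)/1.01=20.3121; Δ=(16.0739−24.0683)/(34.3461−26.3517)=-1.0000; B=V−Δ·S=49.9208
Node (3,1) S=38.5911: V=(p*·5.6543+(1−p*)·16.0739)/1.01=11.3297; Δ=(5.6543−16.0739)/(44.7657−34.3461)=-1.0000; B=V−Δ·S=49.9208
Node (3,2) S=50.2985: V=(p*·7.9263+(1−p*)·5.6543)/1.01=6.5981; Δ=(7.9263−5.6543)/(58.3463−44.7657)=0.1673; B=V−Δ·S=-1.8167
Node (3,3) S=65.5576: V=(p*·25.6269+(1−p*)·7.9263)/1.01=15.6368; Δ=(25.6269−7.9263)/(76.0469−58.3463)=1.0000; B=V−Δ·S=-49.9208
Node (2,0) S=33.2682: V=(p*·11.3297+(1−p*)·20.3121)/1.01=16.1583; Δ=(11.3297−20.3121)/(38.5911−29.6087)=-1.0000; B=V−Δ·S=49.4265
Node (2,1) S=43.3608: V=(p*·6.5981+(1−p*)·11.3297)/1.01=9.1354; Δ=(6.5981−11.3297)/(50.2985−38.5911)=-0.4042; B=V−Δ·S=26.6598
Node (2,2) S=56.5152: V=(p*·15.6368+(1−p*)·6.5981)/1.01=10.5102; Δ=(15.6368−6.5981)/(65.5576−50.2985)=0.5924; B=V−Δ·S=-22.9666
Node (1,0) S=37.3800: V=(p*·9.1354+(1−p*)·16.1583)/1.01=12.9079; Δ=(9.1354−16.1583)/(43.3608−33.2682)=-0.6958; B=V−Δ·S=38.9188
Node (1,1) S=48.7200: V=(p*·10.5102+(1−p*)·9.1354)/1.01=9.6499; Δ=(10.5102−9.1354)/(56.5152−43.3608)=0.1045; B=V−Δ·S=4.5580
Node (0,0) S=42.0000: V=(p*·9.6499+(1−p*)·12.9079)/1.01=11.3465; Δ=(9.6499−12.9079)/(48.7200−37.3800)=-0.2873; B=V−Δ·S=23.4132
Root portfolio cost Δ·42+B reproduces V0=11.3465.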